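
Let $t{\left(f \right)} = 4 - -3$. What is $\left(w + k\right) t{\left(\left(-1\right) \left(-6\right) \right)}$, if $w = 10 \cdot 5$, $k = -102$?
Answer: $-364$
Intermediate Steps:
$t{\left(f \right)} = 7$ ($t{\left(f \right)} = 4 + 3 = 7$)
$w = 50$
$\left(w + k\right) t{\left(\left(-1\right) \left(-6\right) \right)} = \left(50 - 102\right) 7 = \left(-52\right) 7 = -364$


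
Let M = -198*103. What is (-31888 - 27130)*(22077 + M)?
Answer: -99327294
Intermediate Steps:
M = -20394
(-31888 - 27130)*(22077 + M) = (-31888 - 27130)*(22077 - 20394) = -59018*1683 = -99327294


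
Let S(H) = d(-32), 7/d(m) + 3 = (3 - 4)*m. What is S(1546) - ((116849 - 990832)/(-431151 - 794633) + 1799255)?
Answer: -63959458501699/35547736 ≈ -1.7993e+6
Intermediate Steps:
d(m) = 7/(-3 - m) (d(m) = 7/(-3 + (3 - 4)*m) = 7/(-3 - m))
S(H) = 7/29 (S(H) = -7/(3 - 32) = -7/(-29) = -7*(-1/29) = 7/29)
S(1546) - ((116849 - 990832)/(-431151 - 794633) + 1799255) = 7/29 - ((116849 - 990832)/(-431151 - 794633) + 1799255) = 7/29 - (-873983/(-1225784) + 1799255) = 7/29 - (-873983*(-1/1225784) + 1799255) = 7/29 - (873983/1225784 + 1799255) = 7/29 - 1*2205498864903/1225784 = 7/29 - 2205498864903/1225784 = -63959458501699/35547736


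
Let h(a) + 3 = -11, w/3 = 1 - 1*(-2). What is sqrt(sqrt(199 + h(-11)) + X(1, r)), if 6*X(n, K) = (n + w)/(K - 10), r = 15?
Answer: sqrt(3 + 9*sqrt(185))/3 ≈ 3.7329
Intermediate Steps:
w = 9 (w = 3*(1 - 1*(-2)) = 3*(1 + 2) = 3*3 = 9)
h(a) = -14 (h(a) = -3 - 11 = -14)
X(n, K) = (9 + n)/(6*(-10 + K)) (X(n, K) = ((n + 9)/(K - 10))/6 = ((9 + n)/(-10 + K))/6 = (9 + n)/(6*(-10 + K)))
sqrt(sqrt(199 + h(-11)) + X(1, r)) = sqrt(sqrt(199 - 14) + (9 + 1)/(6*(-10 + 15))) = sqrt(sqrt(185) + (1/6)*10/5) = sqrt(sqrt(185) + (1/6)*(1/5)*10) = sqrt(sqrt(185) + 1/3) = sqrt(1/3 + sqrt(185))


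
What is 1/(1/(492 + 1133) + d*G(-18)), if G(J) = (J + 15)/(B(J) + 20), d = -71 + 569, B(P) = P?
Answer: -1625/1213874 ≈ -0.0013387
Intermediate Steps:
d = 498
G(J) = (15 + J)/(20 + J) (G(J) = (J + 15)/(J + 20) = (15 + J)/(20 + J))
1/(1/(492 + 1133) + d*G(-18)) = 1/(1/(492 + 1133) + 498*((15 - 18)/(20 - 18))) = 1/(1/1625 + 498*(-3/2)) = 1/(1/1625 - 747) = 1/(-1213874/1625) = -1625/1213874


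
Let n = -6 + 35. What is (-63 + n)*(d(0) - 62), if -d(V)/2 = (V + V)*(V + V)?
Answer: 2108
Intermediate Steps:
n = 29
d(V) = -8*V**2 (d(V) = -2*(V + V)*(V + V) = -2*2*V*2*V = -8*V**2)
(-63 + n)*(d(0) - 62) = (-63 + 29)*(-8*0**2 - 62) = -34*(-8*0 - 62) = -34*(0 - 62) = -34*(-62) = 2108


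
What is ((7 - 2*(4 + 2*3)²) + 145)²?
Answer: 2304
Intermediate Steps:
((7 - 2*(4 + 2*3)²) + 145)² = ((7 - 2*(4 + 6)²) + 145)² = ((7 - 2*10²) + 145)² = ((7 - 2*100) + 145)² = ((7 - 200) + 145)² = (-193 + 145)² = (-48)² = 2304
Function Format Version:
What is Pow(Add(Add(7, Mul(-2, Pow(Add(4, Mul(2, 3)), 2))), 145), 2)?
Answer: 2304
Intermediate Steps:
Pow(Add(Add(7, Mul(-2, Pow(Add(4, Mul(2, 3)), 2))), 145), 2) = Pow(Add(Add(7, Mul(-2, Pow(Add(4, 6), 2))), 145), 2) = Pow(Add(Add(7, Mul(-2, Pow(10, 2))), 145), 2) = Pow(Add(Add(7, Mul(-2, 100)), 145), 2) = Pow(Add(Add(7, -200), 145), 2) = Pow(Add(-193, 145), 2) = Pow(-48, 2) = 2304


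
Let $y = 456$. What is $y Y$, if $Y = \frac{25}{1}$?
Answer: $11400$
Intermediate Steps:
$Y = 25$ ($Y = 25 \cdot 1 = 25$)
$y Y = 456 \cdot 25 = 11400$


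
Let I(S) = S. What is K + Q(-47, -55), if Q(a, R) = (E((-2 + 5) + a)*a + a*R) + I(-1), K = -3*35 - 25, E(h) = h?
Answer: 4522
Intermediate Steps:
K = -130 (K = -105 - 25 = -130)
Q(a, R) = -1 + R*a + a*(3 + a) (Q(a, R) = (((-2 + 5) + a)*a + a*R) - 1 = ((3 + a)*a + R*a) - 1 = (a*(3 + a) + R*a) - 1 = (R*a + a*(3 + a)) - 1 = -1 + R*a + a*(3 + a))
K + Q(-47, -55) = -130 + (-1 - 55*(-47) - 47*(3 - 47)) = -130 + (-1 + 2585 - 47*(-44)) = -130 + (-1 + 2585 + 2068) = -130 + 4652 = 4522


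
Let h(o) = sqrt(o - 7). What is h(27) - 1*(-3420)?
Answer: 3420 + 2*sqrt(5) ≈ 3424.5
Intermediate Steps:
h(o) = sqrt(-7 + o)
h(27) - 1*(-3420) = sqrt(-7 + 27) - 1*(-3420) = sqrt(20) + 3420 = 2*sqrt(5) + 3420 = 3420 + 2*sqrt(5)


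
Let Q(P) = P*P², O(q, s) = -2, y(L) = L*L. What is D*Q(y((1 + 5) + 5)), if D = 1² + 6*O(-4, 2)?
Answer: -19487171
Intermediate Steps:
y(L) = L²
Q(P) = P³
D = -11 (D = 1² + 6*(-2) = 1 - 12 = -11)
D*Q(y((1 + 5) + 5)) = -11*((1 + 5) + 5)⁶ = -11*(6 + 5)⁶ = -11*(11²)³ = -11*121³ = -11*1771561 = -19487171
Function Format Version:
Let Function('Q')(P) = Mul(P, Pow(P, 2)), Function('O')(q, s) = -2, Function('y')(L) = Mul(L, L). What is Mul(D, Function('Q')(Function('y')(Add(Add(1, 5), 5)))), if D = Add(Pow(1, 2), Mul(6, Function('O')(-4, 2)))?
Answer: -19487171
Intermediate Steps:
Function('y')(L) = Pow(L, 2)
Function('Q')(P) = Pow(P, 3)
D = -11 (D = Add(Pow(1, 2), Mul(6, -2)) = Add(1, -12) = -11)
Mul(D, Function('Q')(Function('y')(Add(Add(1, 5), 5)))) = Mul(-11, Pow(Pow(Add(Add(1, 5), 5), 2), 3)) = Mul(-11, Pow(Pow(Add(6, 5), 2), 3)) = Mul(-11, Pow(Pow(11, 2), 3)) = Mul(-11, Pow(121, 3)) = Mul(-11, 1771561) = -19487171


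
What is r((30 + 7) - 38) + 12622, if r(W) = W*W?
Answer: 12623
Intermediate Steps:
r(W) = W²
r((30 + 7) - 38) + 12622 = ((30 + 7) - 38)² + 12622 = (37 - 38)² + 12622 = (-1)² + 12622 = 1 + 12622 = 12623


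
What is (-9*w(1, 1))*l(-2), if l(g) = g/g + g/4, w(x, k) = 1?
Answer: -9/2 ≈ -4.5000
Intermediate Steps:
l(g) = 1 + g/4 (l(g) = 1 + g*(¼) = 1 + g/4)
(-9*w(1, 1))*l(-2) = (-9*1)*(1 + (¼)*(-2)) = -9*(1 - ½) = -9*½ = -9/2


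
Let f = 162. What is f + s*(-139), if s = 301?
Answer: -41677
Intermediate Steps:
f + s*(-139) = 162 + 301*(-139) = 162 - 41839 = -41677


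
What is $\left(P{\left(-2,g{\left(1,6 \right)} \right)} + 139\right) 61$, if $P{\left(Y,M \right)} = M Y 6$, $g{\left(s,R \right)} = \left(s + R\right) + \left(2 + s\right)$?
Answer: $1159$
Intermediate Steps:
$g{\left(s,R \right)} = 2 + R + 2 s$ ($g{\left(s,R \right)} = \left(R + s\right) + \left(2 + s\right) = 2 + R + 2 s$)
$P{\left(Y,M \right)} = 6 M Y$
$\left(P{\left(-2,g{\left(1,6 \right)} \right)} + 139\right) 61 = \left(6 \left(2 + 6 + 2 \cdot 1\right) \left(-2\right) + 139\right) 61 = \left(6 \left(2 + 6 + 2\right) \left(-2\right) + 139\right) 61 = \left(6 \cdot 10 \left(-2\right) + 139\right) 61 = \left(-120 + 139\right) 61 = 19 \cdot 61 = 1159$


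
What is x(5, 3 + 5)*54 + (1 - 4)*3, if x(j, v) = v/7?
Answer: 369/7 ≈ 52.714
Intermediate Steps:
x(j, v) = v/7 (x(j, v) = v*(1/7) = v/7)
x(5, 3 + 5)*54 + (1 - 4)*3 = ((3 + 5)/7)*54 + (1 - 4)*3 = ((1/7)*8)*54 - 3*3 = (8/7)*54 - 9 = 432/7 - 9 = 369/7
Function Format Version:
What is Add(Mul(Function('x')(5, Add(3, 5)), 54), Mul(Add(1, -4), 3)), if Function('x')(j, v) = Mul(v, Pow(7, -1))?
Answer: Rational(369, 7) ≈ 52.714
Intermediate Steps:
Function('x')(j, v) = Mul(Rational(1, 7), v) (Function('x')(j, v) = Mul(v, Rational(1, 7)) = Mul(Rational(1, 7), v))
Add(Mul(Function('x')(5, Add(3, 5)), 54), Mul(Add(1, -4), 3)) = Add(Mul(Mul(Rational(1, 7), Add(3, 5)), 54), Mul(Add(1, -4), 3)) = Add(Mul(Mul(Rational(1, 7), 8), 54), Mul(-3, 3)) = Add(Mul(Rational(8, 7), 54), -9) = Add(Rational(432, 7), -9) = Rational(369, 7)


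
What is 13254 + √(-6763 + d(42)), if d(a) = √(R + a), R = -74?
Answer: 13254 + √(-6763 + 4*I*√2) ≈ 13254.0 + 82.237*I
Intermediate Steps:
d(a) = √(-74 + a)
13254 + √(-6763 + d(42)) = 13254 + √(-6763 + √(-74 + 42)) = 13254 + √(-6763 + √(-32)) = 13254 + √(-6763 + 4*I*√2)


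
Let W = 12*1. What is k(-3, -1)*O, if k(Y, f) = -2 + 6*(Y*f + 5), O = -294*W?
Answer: -162288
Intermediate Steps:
W = 12
O = -3528 (O = -294*12 = -3528)
k(Y, f) = 28 + 6*Y*f (k(Y, f) = -2 + 6*(5 + Y*f) = -2 + (30 + 6*Y*f) = 28 + 6*Y*f)
k(-3, -1)*O = (28 + 6*(-3)*(-1))*(-3528) = (28 + 18)*(-3528) = 46*(-3528) = -162288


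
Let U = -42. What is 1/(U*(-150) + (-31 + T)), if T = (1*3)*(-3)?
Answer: 1/6260 ≈ 0.00015974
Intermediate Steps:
T = -9 (T = 3*(-3) = -9)
1/(U*(-150) + (-31 + T)) = 1/(-42*(-150) + (-31 - 9)) = 1/(6300 - 40) = 1/6260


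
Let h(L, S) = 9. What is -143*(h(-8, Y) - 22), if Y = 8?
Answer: 1859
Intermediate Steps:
-143*(h(-8, Y) - 22) = -143*(9 - 22) = -143*(-13) = 1859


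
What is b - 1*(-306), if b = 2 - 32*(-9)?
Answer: 596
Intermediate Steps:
b = 290 (b = 2 + 288 = 290)
b - 1*(-306) = 290 - 1*(-306) = 290 + 306 = 596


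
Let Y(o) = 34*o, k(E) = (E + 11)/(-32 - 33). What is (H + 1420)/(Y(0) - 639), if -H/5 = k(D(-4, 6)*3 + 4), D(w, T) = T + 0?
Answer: -18493/8307 ≈ -2.2262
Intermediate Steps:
D(w, T) = T
k(E) = -11/65 - E/65 (k(E) = (11 + E)/(-65) = (11 + E)*(-1/65) = -11/65 - E/65)
H = 33/13 (H = -5*(-11/65 - (6*3 + 4)/65) = -5*(-11/65 - (18 + 4)/65) = -5*(-11/65 - 1/65*22) = -5*(-11/65 - 22/65) = -5*(-33/65) = 33/13 ≈ 2.5385)
(H + 1420)/(Y(0) - 639) = (33/13 + 1420)/(34*0 - 639) = 18493/(13*(0 - 639)) = (18493/13)/(-639) = (18493/13)*(-1/639) = -18493/8307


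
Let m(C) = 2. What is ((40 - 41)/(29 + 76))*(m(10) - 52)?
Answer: 10/21 ≈ 0.47619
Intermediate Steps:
((40 - 41)/(29 + 76))*(m(10) - 52) = ((40 - 41)/(29 + 76))*(2 - 52) = -1/105*(-50) = 10/21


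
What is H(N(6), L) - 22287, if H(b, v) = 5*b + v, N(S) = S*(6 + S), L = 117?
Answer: -21810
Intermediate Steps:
H(b, v) = v + 5*b
H(N(6), L) - 22287 = (117 + 5*(6*(6 + 6))) - 22287 = (117 + 5*(6*12)) - 22287 = (117 + 5*72) - 22287 = (117 + 360) - 22287 = 477 - 22287 = -21810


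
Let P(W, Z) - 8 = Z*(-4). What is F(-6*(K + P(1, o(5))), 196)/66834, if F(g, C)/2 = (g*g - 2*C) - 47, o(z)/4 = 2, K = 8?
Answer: 8777/33417 ≈ 0.26265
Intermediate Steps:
o(z) = 8 (o(z) = 4*2 = 8)
P(W, Z) = 8 - 4*Z (P(W, Z) = 8 + Z*(-4) = 8 - 4*Z)
F(g, C) = -94 - 4*C + 2*g² (F(g, C) = 2*((g*g - 2*C) - 47) = 2*((g² - 2*C) - 47) = 2*(-47 + g² - 2*C) = -94 - 4*C + 2*g²)
F(-6*(K + P(1, o(5))), 196)/66834 = (-94 - 4*196 + 2*(-6*(8 + (8 - 4*8)))²)/66834 = (-94 - 784 + 2*(-6*(8 + (8 - 32)))²)*(1/66834) = (-94 - 784 + 2*(-6*(8 - 24))²)*(1/66834) = (-94 - 784 + 2*(-6*(-16))²)*(1/66834) = (-94 - 784 + 2*96²)*(1/66834) = (-94 - 784 + 2*9216)*(1/66834) = (-94 - 784 + 18432)*(1/66834) = 17554*(1/66834) = 8777/33417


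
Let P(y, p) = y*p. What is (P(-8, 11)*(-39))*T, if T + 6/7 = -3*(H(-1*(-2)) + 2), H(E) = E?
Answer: -308880/7 ≈ -44126.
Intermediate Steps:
T = -90/7 (T = -6/7 - 3*(-1*(-2) + 2) = -6/7 - 3*(2 + 2) = -6/7 - 3*4 = -6/7 - 12 = -90/7 ≈ -12.857)
P(y, p) = p*y
(P(-8, 11)*(-39))*T = ((11*(-8))*(-39))*(-90/7) = -88*(-39)*(-90/7) = 3432*(-90/7) = -308880/7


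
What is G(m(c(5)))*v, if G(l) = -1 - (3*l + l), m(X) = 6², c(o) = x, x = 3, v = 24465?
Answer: -3547425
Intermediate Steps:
c(o) = 3
m(X) = 36
G(l) = -1 - 4*l
G(m(c(5)))*v = (-1 - 4*36)*24465 = (-1 - 144)*24465 = -145*24465 = -3547425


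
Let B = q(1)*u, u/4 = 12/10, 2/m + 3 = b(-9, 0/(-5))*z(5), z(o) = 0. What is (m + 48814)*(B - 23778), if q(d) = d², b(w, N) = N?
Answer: -1160449136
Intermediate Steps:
m = -⅔ (m = 2/(-3 + (0/(-5))*0) = 2/(-3 + (0*(-⅕))*0) = 2/(-3 + 0*0) = 2/(-3 + 0) = 2/(-3) = 2*(-⅓) = -⅔ ≈ -0.66667)
u = 24/5 (u = 4*(12/10) = 4*(12*(⅒)) = 4*(6/5) = 24/5 ≈ 4.8000)
B = 24/5 (B = 1²*(24/5) = 1*(24/5) = 24/5 ≈ 4.8000)
(m + 48814)*(B - 23778) = (-⅔ + 48814)*(24/5 - 23778) = (146440/3)*(-118866/5) = -1160449136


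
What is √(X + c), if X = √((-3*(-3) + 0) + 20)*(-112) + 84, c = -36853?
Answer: √(-36769 - 112*√29) ≈ 193.32*I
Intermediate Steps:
X = 84 - 112*√29 (X = √((9 + 0) + 20)*(-112) + 84 = √(9 + 20)*(-112) + 84 = √29*(-112) + 84 = -112*√29 + 84 = 84 - 112*√29 ≈ -519.14)
√(X + c) = √((84 - 112*√29) - 36853) = √(-36769 - 112*√29)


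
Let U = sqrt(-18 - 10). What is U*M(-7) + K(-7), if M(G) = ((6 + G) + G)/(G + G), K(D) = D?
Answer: -7 + 8*I*sqrt(7)/7 ≈ -7.0 + 3.0237*I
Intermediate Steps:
M(G) = (6 + 2*G)/(2*G) (M(G) = (6 + 2*G)/((2*G)) = (6 + 2*G)*(1/(2*G)) = (6 + 2*G)/(2*G))
U = 2*I*sqrt(7) (U = sqrt(-28) = 2*I*sqrt(7) ≈ 5.2915*I)
U*M(-7) + K(-7) = (2*I*sqrt(7))*((3 - 7)/(-7)) - 7 = (2*I*sqrt(7))*(-1/7*(-4)) - 7 = (2*I*sqrt(7))*(4/7) - 7 = 8*I*sqrt(7)/7 - 7 = -7 + 8*I*sqrt(7)/7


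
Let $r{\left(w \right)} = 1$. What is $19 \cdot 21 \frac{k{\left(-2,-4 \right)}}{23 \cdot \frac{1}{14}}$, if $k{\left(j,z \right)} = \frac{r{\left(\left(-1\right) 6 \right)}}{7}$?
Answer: $\frac{798}{23} \approx 34.696$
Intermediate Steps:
$k{\left(j,z \right)} = \frac{1}{7}$ ($k{\left(j,z \right)} = 1 \cdot \frac{1}{7} = \frac{1}{7}$)
$19 \cdot 21 \frac{k{\left(-2,-4 \right)}}{23 \cdot \frac{1}{14}} = 19 \cdot 21 \frac{1}{7 \cdot \frac{23}{14}} = 399 \frac{1}{7 \cdot 23 \cdot \frac{1}{14}} = 399 \frac{1}{7 \cdot \frac{23}{14}} = 399 \cdot \frac{1}{7} \cdot \frac{14}{23} = 399 \cdot \frac{2}{23} = \frac{798}{23}$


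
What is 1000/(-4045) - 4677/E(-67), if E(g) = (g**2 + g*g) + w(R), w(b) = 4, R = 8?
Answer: -1860031/2422146 ≈ -0.76793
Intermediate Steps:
E(g) = 4 + 2*g**2 (E(g) = (g**2 + g*g) + 4 = (g**2 + g**2) + 4 = 2*g**2 + 4 = 4 + 2*g**2)
1000/(-4045) - 4677/E(-67) = 1000/(-4045) - 4677/(4 + 2*(-67)**2) = 1000*(-1/4045) - 4677/(4 + 2*4489) = -200/809 - 4677/(4 + 8978) = -200/809 - 4677/8982 = -200/809 - 4677*1/8982 = -200/809 - 1559/2994 = -1860031/2422146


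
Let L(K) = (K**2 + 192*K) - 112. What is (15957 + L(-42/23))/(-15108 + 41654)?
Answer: 8198297/14042834 ≈ 0.58381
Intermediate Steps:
L(K) = -112 + K**2 + 192*K
(15957 + L(-42/23))/(-15108 + 41654) = (15957 + (-112 + (-42/23)**2 + 192*(-42/23)))/(-15108 + 41654) = (15957 + (-112 + (-42*1/23)**2 + 192*(-42*1/23)))/26546 = (15957 + (-112 + (-42/23)**2 + 192*(-42/23)))*(1/26546) = (15957 + (-112 + 1764/529 - 8064/23))*(1/26546) = (15957 - 242956/529)*(1/26546) = (8198297/529)*(1/26546) = 8198297/14042834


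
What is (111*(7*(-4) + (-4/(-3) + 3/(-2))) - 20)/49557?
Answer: -6293/99114 ≈ -0.063493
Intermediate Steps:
(111*(7*(-4) + (-4/(-3) + 3/(-2))) - 20)/49557 = (111*(-28 + (-4*(-⅓) + 3*(-½))) - 20)*(1/49557) = (111*(-28 + (4/3 - 3/2)) - 20)*(1/49557) = (111*(-28 - ⅙) - 20)*(1/49557) = (111*(-169/6) - 20)*(1/49557) = (-6253/2 - 20)*(1/49557) = -6293/2*1/49557 = -6293/99114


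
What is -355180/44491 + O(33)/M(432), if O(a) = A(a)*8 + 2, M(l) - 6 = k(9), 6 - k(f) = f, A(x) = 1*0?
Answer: -976558/133473 ≈ -7.3165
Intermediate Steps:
A(x) = 0
k(f) = 6 - f
M(l) = 3 (M(l) = 6 + (6 - 1*9) = 6 + (6 - 9) = 6 - 3 = 3)
O(a) = 2 (O(a) = 0*8 + 2 = 0 + 2 = 2)
-355180/44491 + O(33)/M(432) = -355180/44491 + 2/3 = -355180*1/44491 + 2*(⅓) = -355180/44491 + ⅔ = -976558/133473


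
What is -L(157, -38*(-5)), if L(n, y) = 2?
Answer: -2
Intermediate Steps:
-L(157, -38*(-5)) = -1*2 = -2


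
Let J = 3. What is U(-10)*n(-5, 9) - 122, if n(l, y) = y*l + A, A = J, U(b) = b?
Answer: 298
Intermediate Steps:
A = 3
n(l, y) = 3 + l*y (n(l, y) = y*l + 3 = l*y + 3 = 3 + l*y)
U(-10)*n(-5, 9) - 122 = -10*(3 - 5*9) - 122 = -10*(3 - 45) - 122 = -10*(-42) - 122 = 420 - 122 = 298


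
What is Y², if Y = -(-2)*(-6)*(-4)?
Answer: 2304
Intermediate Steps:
Y = 48 (Y = -2*6*(-4) = -12*(-4) = 48)
Y² = 48² = 2304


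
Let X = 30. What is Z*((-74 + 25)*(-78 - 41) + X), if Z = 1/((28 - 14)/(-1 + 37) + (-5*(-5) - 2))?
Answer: 105498/421 ≈ 250.59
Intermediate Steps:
Z = 18/421 (Z = 1/(14/36 + (25 - 2)) = 1/(14*(1/36) + 23) = 1/(7/18 + 23) = 1/(421/18) = 18/421 ≈ 0.042755)
Z*((-74 + 25)*(-78 - 41) + X) = 18*((-74 + 25)*(-78 - 41) + 30)/421 = 18*(-49*(-119) + 30)/421 = 18*(5831 + 30)/421 = (18/421)*5861 = 105498/421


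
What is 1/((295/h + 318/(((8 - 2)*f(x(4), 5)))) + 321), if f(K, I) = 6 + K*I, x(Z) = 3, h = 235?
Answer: 987/320557 ≈ 0.0030790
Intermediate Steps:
f(K, I) = 6 + I*K
1/((295/h + 318/(((8 - 2)*f(x(4), 5)))) + 321) = 1/((295/235 + 318/(((8 - 2)*(6 + 5*3)))) + 321) = 1/((295*(1/235) + 318/((6*(6 + 15)))) + 321) = 1/((59/47 + 318/((6*21))) + 321) = 1/((59/47 + 318/126) + 321) = 1/((59/47 + 318*(1/126)) + 321) = 1/((59/47 + 53/21) + 321) = 1/(3730/987 + 321) = 1/(320557/987) = 987/320557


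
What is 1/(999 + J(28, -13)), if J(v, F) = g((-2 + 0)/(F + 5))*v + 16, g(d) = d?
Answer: 1/1022 ≈ 0.00097847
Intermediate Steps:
J(v, F) = 16 - 2*v/(5 + F) (J(v, F) = ((-2 + 0)/(F + 5))*v + 16 = (-2/(5 + F))*v + 16 = -2*v/(5 + F) + 16 = 16 - 2*v/(5 + F))
1/(999 + J(28, -13)) = 1/(999 + 2*(40 - 1*28 + 8*(-13))/(5 - 13)) = 1/(999 + 2*(40 - 28 - 104)/(-8)) = 1/(999 + 2*(-⅛)*(-92)) = 1/(999 + 23) = 1/1022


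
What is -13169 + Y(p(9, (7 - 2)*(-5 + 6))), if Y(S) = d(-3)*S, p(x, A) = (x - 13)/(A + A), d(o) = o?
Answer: -65839/5 ≈ -13168.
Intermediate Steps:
p(x, A) = (-13 + x)/(2*A) (p(x, A) = (-13 + x)/((2*A)) = (-13 + x)*(1/(2*A)) = (-13 + x)/(2*A))
Y(S) = -3*S
-13169 + Y(p(9, (7 - 2)*(-5 + 6))) = -13169 - 3*(-13 + 9)/(2*((7 - 2)*(-5 + 6))) = -13169 - 3*(-4)/(2*(5*1)) = -13169 - 3*(-4)/(2*5) = -13169 - 3*(-2/5) = -13169 + 6/5 = -65839/5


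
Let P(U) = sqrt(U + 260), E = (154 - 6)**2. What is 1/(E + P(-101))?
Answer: 21904/479785057 - sqrt(159)/479785057 ≈ 4.5627e-5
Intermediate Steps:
E = 21904 (E = 148**2 = 21904)
P(U) = sqrt(260 + U)
1/(E + P(-101)) = 1/(21904 + sqrt(260 - 101)) = 1/(21904 + sqrt(159))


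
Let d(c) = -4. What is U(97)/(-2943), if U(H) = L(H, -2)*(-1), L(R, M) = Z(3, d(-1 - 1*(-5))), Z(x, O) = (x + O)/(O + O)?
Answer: 1/23544 ≈ 4.2474e-5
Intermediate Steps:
Z(x, O) = (O + x)/(2*O) (Z(x, O) = (O + x)/((2*O)) = (O + x)*(1/(2*O)) = (O + x)/(2*O))
L(R, M) = ⅛ (L(R, M) = (½)*(-4 + 3)/(-4) = (½)*(-¼)*(-1) = ⅛)
U(H) = -⅛ (U(H) = (⅛)*(-1) = -⅛)
U(97)/(-2943) = -⅛/(-2943) = -⅛*(-1/2943) = 1/23544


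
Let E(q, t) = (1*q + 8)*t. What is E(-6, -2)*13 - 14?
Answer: -66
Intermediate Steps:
E(q, t) = t*(8 + q) (E(q, t) = (q + 8)*t = (8 + q)*t = t*(8 + q))
E(-6, -2)*13 - 14 = -2*(8 - 6)*13 - 14 = -2*2*13 - 14 = -4*13 - 14 = -52 - 14 = -66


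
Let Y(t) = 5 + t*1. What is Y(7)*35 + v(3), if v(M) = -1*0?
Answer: 420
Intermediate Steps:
v(M) = 0
Y(t) = 5 + t
Y(7)*35 + v(3) = (5 + 7)*35 + 0 = 12*35 + 0 = 420 + 0 = 420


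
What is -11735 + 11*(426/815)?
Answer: -9559339/815 ≈ -11729.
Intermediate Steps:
-11735 + 11*(426/815) = -11735 + 4686/815 = -9559339/815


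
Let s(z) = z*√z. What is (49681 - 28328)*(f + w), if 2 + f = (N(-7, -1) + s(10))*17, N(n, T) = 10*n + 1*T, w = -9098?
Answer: -220085371 + 3630010*√10 ≈ -2.0861e+8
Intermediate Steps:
N(n, T) = T + 10*n (N(n, T) = 10*n + T = T + 10*n)
s(z) = z^(3/2)
f = -1209 + 170*√10 (f = -2 + ((-1 + 10*(-7)) + 10^(3/2))*17 = -2 + ((-1 - 70) + 10*√10)*17 = -2 + (-71 + 10*√10)*17 = -2 + (-1207 + 170*√10) = -1209 + 170*√10 ≈ -671.41)
(49681 - 28328)*(f + w) = (49681 - 28328)*((-1209 + 170*√10) - 9098) = 21353*(-10307 + 170*√10) = -220085371 + 3630010*√10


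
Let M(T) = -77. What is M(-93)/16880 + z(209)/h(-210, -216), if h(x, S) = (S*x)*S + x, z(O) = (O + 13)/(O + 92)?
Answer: -40917351/8969785552 ≈ -0.0045617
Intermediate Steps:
z(O) = (13 + O)/(92 + O)
h(x, S) = x + x*S² (h(x, S) = x*S² + x = x + x*S²)
M(-93)/16880 + z(209)/h(-210, -216) = -77/16880 + ((13 + 209)/(92 + 209))/((-210*(1 + (-216)²))) = -77*1/16880 + (222/301)/((-210*(1 + 46656))) = -77/16880 + ((1/301)*222)/((-210*46657)) = -77/16880 + (222/301)/(-9797970) = -77/16880 + (222/301)*(-1/9797970) = -77/16880 - 1/13284635 = -40917351/8969785552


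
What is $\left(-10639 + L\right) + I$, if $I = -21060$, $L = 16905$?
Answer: $-14794$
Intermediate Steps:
$\left(-10639 + L\right) + I = \left(-10639 + 16905\right) - 21060 = 6266 - 21060 = -14794$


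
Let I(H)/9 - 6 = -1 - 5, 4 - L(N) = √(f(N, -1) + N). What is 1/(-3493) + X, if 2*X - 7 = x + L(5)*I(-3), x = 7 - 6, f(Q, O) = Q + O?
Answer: 13971/3493 ≈ 3.9997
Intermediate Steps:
f(Q, O) = O + Q
L(N) = 4 - √(-1 + 2*N) (L(N) = 4 - √((-1 + N) + N) = 4 - √(-1 + 2*N))
I(H) = 0 (I(H) = 54 + 9*(-1 - 5) = 54 + 9*(-6) = 54 - 54 = 0)
x = 1
X = 4 (X = 7/2 + (1 + (4 - √(-1 + 2*5))*0)/2 = 7/2 + (1 + (4 - √(-1 + 10))*0)/2 = 7/2 + (1 + (4 - √9)*0)/2 = 7/2 + (1 + (4 - 1*3)*0)/2 = 7/2 + (1 + (4 - 3)*0)/2 = 7/2 + (1 + 1*0)/2 = 7/2 + (1 + 0)/2 = 7/2 + (½)*1 = 7/2 + ½ = 4)
1/(-3493) + X = 1/(-3493) + 4 = -1/3493 + 4 = 13971/3493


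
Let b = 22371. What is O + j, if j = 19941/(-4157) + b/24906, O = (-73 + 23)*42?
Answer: -72608520833/34511414 ≈ -2103.9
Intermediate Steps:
O = -2100 (O = -50*42 = -2100)
j = -134551433/34511414 (j = 19941/(-4157) + 22371/24906 = 19941*(-1/4157) + 22371*(1/24906) = -19941/4157 + 7457/8302 = -134551433/34511414 ≈ -3.8988)
O + j = -2100 - 134551433/34511414 = -72608520833/34511414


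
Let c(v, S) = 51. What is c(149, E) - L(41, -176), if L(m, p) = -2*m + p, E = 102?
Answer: 309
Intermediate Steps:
L(m, p) = p - 2*m
c(149, E) - L(41, -176) = 51 - (-176 - 2*41) = 51 - (-176 - 82) = 51 - 1*(-258) = 51 + 258 = 309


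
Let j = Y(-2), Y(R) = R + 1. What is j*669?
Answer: -669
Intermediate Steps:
Y(R) = 1 + R
j = -1 (j = 1 - 2 = -1)
j*669 = -1*669 = -669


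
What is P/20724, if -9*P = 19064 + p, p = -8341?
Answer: -10723/186516 ≈ -0.057491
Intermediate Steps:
P = -10723/9 (P = -(19064 - 8341)/9 = -1/9*10723 = -10723/9 ≈ -1191.4)
P/20724 = -10723/9/20724 = -10723/9*1/20724 = -10723/186516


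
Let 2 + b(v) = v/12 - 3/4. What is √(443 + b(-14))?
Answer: √15807/6 ≈ 20.954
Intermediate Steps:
b(v) = -11/4 + v/12 (b(v) = -2 + (v/12 - 3/4) = -2 + (v*(1/12) - 3*¼) = -2 + (v/12 - ¾) = -2 + (-¾ + v/12) = -11/4 + v/12)
√(443 + b(-14)) = √(443 + (-11/4 + (1/12)*(-14))) = √(443 + (-11/4 - 7/6)) = √(443 - 47/12) = √(5269/12) = √15807/6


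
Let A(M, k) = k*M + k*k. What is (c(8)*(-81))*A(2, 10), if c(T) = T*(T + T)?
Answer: -1244160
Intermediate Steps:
A(M, k) = k² + M*k (A(M, k) = M*k + k² = k² + M*k)
c(T) = 2*T² (c(T) = T*(2*T) = 2*T²)
(c(8)*(-81))*A(2, 10) = ((2*8²)*(-81))*(10*(2 + 10)) = ((2*64)*(-81))*(10*12) = (128*(-81))*120 = -10368*120 = -1244160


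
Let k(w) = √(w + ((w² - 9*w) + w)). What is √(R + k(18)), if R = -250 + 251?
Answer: √(1 + 3*√22) ≈ 3.8822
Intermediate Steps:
R = 1
k(w) = √(w² - 7*w) (k(w) = √(w + (w² - 8*w)) = √(w² - 7*w))
√(R + k(18)) = √(1 + √(18*(-7 + 18))) = √(1 + √(18*11)) = √(1 + √198) = √(1 + 3*√22)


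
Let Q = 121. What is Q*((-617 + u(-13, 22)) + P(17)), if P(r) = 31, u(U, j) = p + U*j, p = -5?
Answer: -106117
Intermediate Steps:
u(U, j) = -5 + U*j
Q*((-617 + u(-13, 22)) + P(17)) = 121*((-617 + (-5 - 13*22)) + 31) = 121*((-617 + (-5 - 286)) + 31) = 121*((-617 - 291) + 31) = 121*(-908 + 31) = 121*(-877) = -106117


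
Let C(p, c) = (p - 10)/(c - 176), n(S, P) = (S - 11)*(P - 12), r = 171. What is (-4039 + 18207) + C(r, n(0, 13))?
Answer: 2649255/187 ≈ 14167.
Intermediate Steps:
n(S, P) = (-12 + P)*(-11 + S) (n(S, P) = (-11 + S)*(-12 + P) = (-12 + P)*(-11 + S))
C(p, c) = (-10 + p)/(-176 + c)
(-4039 + 18207) + C(r, n(0, 13)) = (-4039 + 18207) + (-10 + 171)/(-176 + (132 - 12*0 - 11*13 + 13*0)) = 14168 + 161/(-176 + (132 + 0 - 143 + 0)) = 14168 + 161/(-176 - 11) = 14168 + 161/(-187) = 14168 - 1/187*161 = 14168 - 161/187 = 2649255/187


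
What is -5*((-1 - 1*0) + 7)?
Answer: -30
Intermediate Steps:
-5*((-1 - 1*0) + 7) = -5*((-1 + 0) + 7) = -5*(-1 + 7) = -5*6 = -30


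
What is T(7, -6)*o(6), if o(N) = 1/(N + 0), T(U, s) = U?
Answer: 7/6 ≈ 1.1667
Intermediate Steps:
o(N) = 1/N
T(7, -6)*o(6) = 7/6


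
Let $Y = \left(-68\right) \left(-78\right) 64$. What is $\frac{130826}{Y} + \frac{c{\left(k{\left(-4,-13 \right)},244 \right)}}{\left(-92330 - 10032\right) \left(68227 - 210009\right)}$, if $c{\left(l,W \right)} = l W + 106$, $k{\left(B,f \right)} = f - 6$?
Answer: $\frac{18256613988151}{47370722770176} \approx 0.3854$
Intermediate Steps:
$k{\left(B,f \right)} = -6 + f$
$c{\left(l,W \right)} = 106 + W l$ ($c{\left(l,W \right)} = W l + 106 = 106 + W l$)
$Y = 339456$ ($Y = 5304 \cdot 64 = 339456$)
$\frac{130826}{Y} + \frac{c{\left(k{\left(-4,-13 \right)},244 \right)}}{\left(-92330 - 10032\right) \left(68227 - 210009\right)} = \frac{130826}{339456} + \frac{106 + 244 \left(-6 - 13\right)}{\left(-92330 - 10032\right) \left(68227 - 210009\right)} = 130826 \cdot \frac{1}{339456} + \frac{106 + 244 \left(-19\right)}{\left(-102362\right) \left(-141782\right)} = \frac{65413}{169728} + \frac{106 - 4636}{14513089084} = \frac{65413}{169728} - \frac{2265}{7256544542} = \frac{18256613988151}{47370722770176}$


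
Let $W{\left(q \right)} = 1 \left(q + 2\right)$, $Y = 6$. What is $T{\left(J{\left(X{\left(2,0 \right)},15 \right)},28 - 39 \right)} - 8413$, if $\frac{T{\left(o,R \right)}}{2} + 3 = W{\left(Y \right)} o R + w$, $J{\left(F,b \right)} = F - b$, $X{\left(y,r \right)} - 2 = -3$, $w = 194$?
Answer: $-5215$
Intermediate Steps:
$X{\left(y,r \right)} = -1$ ($X{\left(y,r \right)} = 2 - 3 = -1$)
$W{\left(q \right)} = 2 + q$ ($W{\left(q \right)} = 1 \left(2 + q\right) = 2 + q$)
$T{\left(o,R \right)} = 382 + 16 R o$ ($T{\left(o,R \right)} = -6 + 2 \left(\left(2 + 6\right) o R + 194\right) = -6 + 2 \left(8 o R + 194\right) = -6 + 2 \left(8 R o + 194\right) = -6 + 2 \left(194 + 8 R o\right) = -6 + \left(388 + 16 R o\right) = 382 + 16 R o$)
$T{\left(J{\left(X{\left(2,0 \right)},15 \right)},28 - 39 \right)} - 8413 = \left(382 + 16 \left(28 - 39\right) \left(-1 - 15\right)\right) - 8413 = \left(382 + 16 \left(-11\right) \left(-16\right)\right) - 8413 = \left(382 + 2816\right) - 8413 = 3198 - 8413 = -5215$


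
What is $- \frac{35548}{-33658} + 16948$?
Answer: $\frac{285235666}{16829} \approx 16949.0$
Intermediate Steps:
$- \frac{35548}{-33658} + 16948 = \left(-35548\right) \left(- \frac{1}{33658}\right) + 16948 = \frac{17774}{16829} + 16948 = \frac{285235666}{16829}$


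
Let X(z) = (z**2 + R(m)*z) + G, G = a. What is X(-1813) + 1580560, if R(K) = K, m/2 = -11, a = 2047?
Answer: 4909462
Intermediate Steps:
m = -22 (m = 2*(-11) = -22)
G = 2047
X(z) = 2047 + z**2 - 22*z (X(z) = (z**2 - 22*z) + 2047 = 2047 + z**2 - 22*z)
X(-1813) + 1580560 = (2047 + (-1813)**2 - 22*(-1813)) + 1580560 = (2047 + 3286969 + 39886) + 1580560 = 3328902 + 1580560 = 4909462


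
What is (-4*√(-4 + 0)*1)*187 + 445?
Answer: 445 - 1496*I ≈ 445.0 - 1496.0*I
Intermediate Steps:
(-4*√(-4 + 0)*1)*187 + 445 = (-8*I*1)*187 + 445 = -8*I*187 + 445 = -1496*I + 445 = 445 - 1496*I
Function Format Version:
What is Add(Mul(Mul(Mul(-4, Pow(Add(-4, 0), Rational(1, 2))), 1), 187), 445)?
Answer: Add(445, Mul(-1496, I)) ≈ Add(445.00, Mul(-1496.0, I))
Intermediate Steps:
Add(Mul(Mul(Mul(-4, Pow(Add(-4, 0), Rational(1, 2))), 1), 187), 445) = Add(Mul(Mul(Mul(-4, Pow(-4, Rational(1, 2))), 1), 187), 445) = Add(Mul(Mul(Mul(-4, Mul(2, I)), 1), 187), 445) = Add(Mul(Mul(Mul(-8, I), 1), 187), 445) = Add(Mul(Mul(-8, I), 187), 445) = Add(Mul(-1496, I), 445) = Add(445, Mul(-1496, I))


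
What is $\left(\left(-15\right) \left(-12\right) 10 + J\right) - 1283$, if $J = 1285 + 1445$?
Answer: $3247$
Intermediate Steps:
$J = 2730$
$\left(\left(-15\right) \left(-12\right) 10 + J\right) - 1283 = \left(\left(-15\right) \left(-12\right) 10 + 2730\right) - 1283 = \left(180 \cdot 10 + 2730\right) - 1283 = \left(1800 + 2730\right) - 1283 = 4530 - 1283 = 3247$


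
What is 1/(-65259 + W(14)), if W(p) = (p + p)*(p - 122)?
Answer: -1/68283 ≈ -1.4645e-5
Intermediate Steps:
W(p) = 2*p*(-122 + p) (W(p) = (2*p)*(-122 + p) = 2*p*(-122 + p))
1/(-65259 + W(14)) = 1/(-65259 + 2*14*(-122 + 14)) = 1/(-65259 + 2*14*(-108)) = 1/(-65259 - 3024) = 1/(-68283) = -1/68283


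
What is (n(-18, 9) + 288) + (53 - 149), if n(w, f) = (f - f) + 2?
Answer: 194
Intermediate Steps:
n(w, f) = 2 (n(w, f) = 0 + 2 = 2)
(n(-18, 9) + 288) + (53 - 149) = (2 + 288) + (53 - 149) = 290 - 96 = 194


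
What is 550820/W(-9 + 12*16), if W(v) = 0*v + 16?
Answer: 137705/4 ≈ 34426.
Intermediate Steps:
W(v) = 16 (W(v) = 0 + 16 = 16)
550820/W(-9 + 12*16) = 550820/16 = 550820*(1/16) = 137705/4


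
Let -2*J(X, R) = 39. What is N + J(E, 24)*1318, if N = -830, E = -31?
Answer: -26531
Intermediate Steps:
J(X, R) = -39/2 (J(X, R) = -½*39 = -39/2)
N + J(E, 24)*1318 = -830 - 39/2*1318 = -830 - 25701 = -26531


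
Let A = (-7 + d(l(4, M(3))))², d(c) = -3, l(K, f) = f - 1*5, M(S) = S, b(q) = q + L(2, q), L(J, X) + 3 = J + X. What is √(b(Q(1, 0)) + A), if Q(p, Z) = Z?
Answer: 3*√11 ≈ 9.9499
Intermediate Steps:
L(J, X) = -3 + J + X (L(J, X) = -3 + (J + X) = -3 + J + X)
b(q) = -1 + 2*q (b(q) = q + (-3 + 2 + q) = q + (-1 + q) = -1 + 2*q)
l(K, f) = -5 + f (l(K, f) = f - 5 = -5 + f)
A = 100 (A = (-7 - 3)² = (-10)² = 100)
√(b(Q(1, 0)) + A) = √((-1 + 2*0) + 100) = √((-1 + 0) + 100) = √(-1 + 100) = √99 = 3*√11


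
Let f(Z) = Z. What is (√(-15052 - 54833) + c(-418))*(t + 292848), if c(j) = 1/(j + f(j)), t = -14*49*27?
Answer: -137163/418 + 822978*I*√7765 ≈ -328.14 + 7.252e+7*I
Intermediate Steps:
t = -18522 (t = -686*27 = -18522)
c(j) = 1/(2*j) (c(j) = 1/(j + j) = 1/(2*j))
(√(-15052 - 54833) + c(-418))*(t + 292848) = (√(-15052 - 54833) + (½)/(-418))*(-18522 + 292848) = (√(-69885) + (½)*(-1/418))*274326 = (3*I*√7765 - 1/836)*274326 = (-1/836 + 3*I*√7765)*274326 = -137163/418 + 822978*I*√7765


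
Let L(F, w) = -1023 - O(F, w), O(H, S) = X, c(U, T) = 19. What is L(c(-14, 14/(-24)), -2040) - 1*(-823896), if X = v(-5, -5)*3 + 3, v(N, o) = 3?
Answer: 822861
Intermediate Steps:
X = 12 (X = 3*3 + 3 = 9 + 3 = 12)
O(H, S) = 12
L(F, w) = -1035 (L(F, w) = -1023 - 1*12 = -1023 - 12 = -1035)
L(c(-14, 14/(-24)), -2040) - 1*(-823896) = -1035 - 1*(-823896) = -1035 + 823896 = 822861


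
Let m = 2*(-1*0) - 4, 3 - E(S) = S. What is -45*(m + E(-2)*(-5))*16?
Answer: 20880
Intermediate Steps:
E(S) = 3 - S
m = -4 (m = 2*0 - 4 = 0 - 4 = -4)
-45*(m + E(-2)*(-5))*16 = -45*(-4 + (3 - 1*(-2))*(-5))*16 = -45*(-4 + (3 + 2)*(-5))*16 = -45*(-4 + 5*(-5))*16 = -45*(-4 - 25)*16 = -45*(-29)*16 = 1305*16 = 20880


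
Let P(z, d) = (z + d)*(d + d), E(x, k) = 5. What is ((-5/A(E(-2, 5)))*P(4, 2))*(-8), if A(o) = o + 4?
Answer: 320/3 ≈ 106.67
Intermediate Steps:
A(o) = 4 + o
P(z, d) = 2*d*(d + z) (P(z, d) = (d + z)*(2*d) = 2*d*(d + z))
((-5/A(E(-2, 5)))*P(4, 2))*(-8) = ((-5/(4 + 5))*(2*2*(2 + 4)))*(-8) = ((-5/9)*(2*2*6))*(-8) = (-5*1/9*24)*(-8) = -5/9*24*(-8) = -40/3*(-8) = 320/3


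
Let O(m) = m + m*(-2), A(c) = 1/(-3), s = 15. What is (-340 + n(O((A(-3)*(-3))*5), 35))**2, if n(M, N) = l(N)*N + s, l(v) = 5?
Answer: 22500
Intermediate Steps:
A(c) = -1/3
O(m) = -m (O(m) = m - 2*m = -m)
n(M, N) = 15 + 5*N (n(M, N) = 5*N + 15 = 15 + 5*N)
(-340 + n(O((A(-3)*(-3))*5), 35))**2 = (-340 + (15 + 5*35))**2 = (-340 + (15 + 175))**2 = (-340 + 190)**2 = (-150)**2 = 22500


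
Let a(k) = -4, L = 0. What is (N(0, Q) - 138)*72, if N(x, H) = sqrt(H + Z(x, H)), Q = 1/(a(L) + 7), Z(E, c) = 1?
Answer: -9936 + 48*sqrt(3) ≈ -9852.9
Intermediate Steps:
Q = 1/3 (Q = 1/(-4 + 7) = 1/3 ≈ 0.33333)
N(x, H) = sqrt(1 + H) (N(x, H) = sqrt(H + 1) = sqrt(1 + H))
(N(0, Q) - 138)*72 = (sqrt(1 + 1/3) - 138)*72 = (sqrt(4/3) - 138)*72 = (2*sqrt(3)/3 - 138)*72 = (-138 + 2*sqrt(3)/3)*72 = -9936 + 48*sqrt(3)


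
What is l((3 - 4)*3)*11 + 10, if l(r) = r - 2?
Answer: -45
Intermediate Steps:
l(r) = -2 + r
l((3 - 4)*3)*11 + 10 = (-2 + (3 - 4)*3)*11 + 10 = (-2 - 1*3)*11 + 10 = (-2 - 3)*11 + 10 = -5*11 + 10 = -55 + 10 = -45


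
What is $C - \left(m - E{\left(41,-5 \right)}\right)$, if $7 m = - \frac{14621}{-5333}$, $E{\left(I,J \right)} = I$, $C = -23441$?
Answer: $- \frac{873560021}{37331} \approx -23400.0$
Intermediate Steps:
$m = \frac{14621}{37331}$ ($m = \frac{\left(-14621\right) \frac{1}{-5333}}{7} = \frac{\left(-14621\right) \left(- \frac{1}{5333}\right)}{7} = \frac{1}{7} \cdot \frac{14621}{5333} = \frac{14621}{37331} \approx 0.39166$)
$C - \left(m - E{\left(41,-5 \right)}\right) = -23441 + \left(41 - \frac{14621}{37331}\right) = -23441 + \frac{1515950}{37331} = - \frac{873560021}{37331}$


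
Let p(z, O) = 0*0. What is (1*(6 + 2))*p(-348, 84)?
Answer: 0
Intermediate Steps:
p(z, O) = 0
(1*(6 + 2))*p(-348, 84) = (1*(6 + 2))*0 = (1*8)*0 = 8*0 = 0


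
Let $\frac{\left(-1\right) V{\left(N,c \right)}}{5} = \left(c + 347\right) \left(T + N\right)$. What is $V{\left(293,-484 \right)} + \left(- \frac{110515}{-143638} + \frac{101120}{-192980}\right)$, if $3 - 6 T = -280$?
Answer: $\frac{484424052072328}{2078944593} \approx 2.3301 \cdot 10^{5}$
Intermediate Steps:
$T = \frac{283}{6}$ ($T = \frac{1}{2} - - \frac{140}{3} = \frac{1}{2} + \frac{140}{3} = \frac{283}{6} \approx 47.167$)
$V{\left(N,c \right)} = - 5 \left(347 + c\right) \left(\frac{283}{6} + N\right)$ ($V{\left(N,c \right)} = - 5 \left(c + 347\right) \left(\frac{283}{6} + N\right) = - 5 \left(347 + c\right) \left(\frac{283}{6} + N\right)$)
$V{\left(293,-484 \right)} + \left(- \frac{110515}{-143638} + \frac{101120}{-192980}\right) = \left(- \frac{491005}{6} - 508355 - - \frac{342430}{3} - 1465 \left(-484\right)\right) + \left(- \frac{110515}{-143638} + \frac{101120}{-192980}\right) = \left(- \frac{491005}{6} - 508355 + \frac{342430}{3} + 709060\right) + \left(\left(-110515\right) \left(- \frac{1}{143638}\right) + 101120 \left(- \frac{1}{192980}\right)\right) = \frac{1398085}{6} + \left(\frac{110515}{143638} - \frac{5056}{9649}\right) = \frac{1398085}{6} + \frac{340125507}{1385963062} = \frac{484424052072328}{2078944593}$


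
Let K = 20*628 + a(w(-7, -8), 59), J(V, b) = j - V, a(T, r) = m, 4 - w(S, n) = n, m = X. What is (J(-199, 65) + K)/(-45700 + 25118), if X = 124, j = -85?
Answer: -6399/10291 ≈ -0.62181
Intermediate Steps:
m = 124
w(S, n) = 4 - n
a(T, r) = 124
J(V, b) = -85 - V
K = 12684 (K = 20*628 + 124 = 12560 + 124 = 12684)
(J(-199, 65) + K)/(-45700 + 25118) = ((-85 - 1*(-199)) + 12684)/(-45700 + 25118) = ((-85 + 199) + 12684)/(-20582) = (114 + 12684)*(-1/20582) = 12798*(-1/20582) = -6399/10291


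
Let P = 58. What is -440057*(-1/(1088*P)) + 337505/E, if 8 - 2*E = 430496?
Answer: 18355428347/3395689344 ≈ 5.4055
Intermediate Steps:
E = -215244 (E = 4 - 1/2*430496 = 4 - 215248 = -215244)
-440057*(-1/(1088*P)) + 337505/E = -440057/(58*(-1088)) + 337505/(-215244) = -440057/(-63104) + 337505*(-1/215244) = -440057*(-1/63104) - 337505/215244 = 440057/63104 - 337505/215244 = 18355428347/3395689344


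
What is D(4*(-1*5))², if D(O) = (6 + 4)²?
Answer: 10000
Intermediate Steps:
D(O) = 100 (D(O) = 10² = 100)
D(4*(-1*5))² = 100² = 10000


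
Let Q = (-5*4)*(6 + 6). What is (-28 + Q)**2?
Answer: 71824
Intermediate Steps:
Q = -240 (Q = -20*12 = -240)
(-28 + Q)**2 = (-28 - 240)**2 = (-268)**2 = 71824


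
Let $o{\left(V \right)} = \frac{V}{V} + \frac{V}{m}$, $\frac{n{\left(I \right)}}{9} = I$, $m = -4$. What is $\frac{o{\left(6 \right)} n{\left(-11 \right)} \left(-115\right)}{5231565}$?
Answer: $- \frac{253}{232514} \approx -0.0010881$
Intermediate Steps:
$n{\left(I \right)} = 9 I$
$o{\left(V \right)} = 1 - \frac{V}{4}$ ($o{\left(V \right)} = \frac{V}{V} + \frac{V}{-4} = 1 + V \left(- \frac{1}{4}\right) = 1 - \frac{V}{4}$)
$\frac{o{\left(6 \right)} n{\left(-11 \right)} \left(-115\right)}{5231565} = \frac{\left(1 - \frac{3}{2}\right) 9 \left(-11\right) \left(-115\right)}{5231565} = \left(1 - \frac{3}{2}\right) \left(-99\right) \left(-115\right) \frac{1}{5231565} = \left(- \frac{1}{2}\right) \left(-99\right) \left(-115\right) \frac{1}{5231565} = \frac{99}{2} \left(-115\right) \frac{1}{5231565} = \left(- \frac{11385}{2}\right) \frac{1}{5231565} = - \frac{253}{232514}$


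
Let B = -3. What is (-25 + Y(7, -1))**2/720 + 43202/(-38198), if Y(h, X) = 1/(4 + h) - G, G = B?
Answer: -772590101/1663904880 ≈ -0.46432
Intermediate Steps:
G = -3
Y(h, X) = 3 + 1/(4 + h) (Y(h, X) = 1/(4 + h) - 1*(-3) = 1/(4 + h) + 3 = 3 + 1/(4 + h))
(-25 + Y(7, -1))**2/720 + 43202/(-38198) = (-25 + (13 + 3*7)/(4 + 7))**2/720 + 43202/(-38198) = (-25 + (13 + 21)/11)**2*(1/720) + 43202*(-1/38198) = (-25 + (1/11)*34)**2*(1/720) - 21601/19099 = (-25 + 34/11)**2*(1/720) - 21601/19099 = (-241/11)**2*(1/720) - 21601/19099 = (58081/121)*(1/720) - 21601/19099 = 58081/87120 - 21601/19099 = -772590101/1663904880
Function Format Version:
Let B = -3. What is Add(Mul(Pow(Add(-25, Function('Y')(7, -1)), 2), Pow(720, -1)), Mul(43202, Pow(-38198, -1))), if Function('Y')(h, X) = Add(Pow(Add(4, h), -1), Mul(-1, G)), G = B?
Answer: Rational(-772590101, 1663904880) ≈ -0.46432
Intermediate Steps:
G = -3
Function('Y')(h, X) = Add(3, Pow(Add(4, h), -1)) (Function('Y')(h, X) = Add(Pow(Add(4, h), -1), Mul(-1, -3)) = Add(Pow(Add(4, h), -1), 3) = Add(3, Pow(Add(4, h), -1)))
Add(Mul(Pow(Add(-25, Function('Y')(7, -1)), 2), Pow(720, -1)), Mul(43202, Pow(-38198, -1))) = Add(Mul(Pow(Add(-25, Mul(Pow(Add(4, 7), -1), Add(13, Mul(3, 7)))), 2), Pow(720, -1)), Mul(43202, Pow(-38198, -1))) = Add(Mul(Pow(Add(-25, Mul(Pow(11, -1), Add(13, 21))), 2), Rational(1, 720)), Mul(43202, Rational(-1, 38198))) = Add(Mul(Pow(Add(-25, Mul(Rational(1, 11), 34)), 2), Rational(1, 720)), Rational(-21601, 19099)) = Add(Mul(Pow(Add(-25, Rational(34, 11)), 2), Rational(1, 720)), Rational(-21601, 19099)) = Add(Mul(Pow(Rational(-241, 11), 2), Rational(1, 720)), Rational(-21601, 19099)) = Add(Mul(Rational(58081, 121), Rational(1, 720)), Rational(-21601, 19099)) = Add(Rational(58081, 87120), Rational(-21601, 19099)) = Rational(-772590101, 1663904880)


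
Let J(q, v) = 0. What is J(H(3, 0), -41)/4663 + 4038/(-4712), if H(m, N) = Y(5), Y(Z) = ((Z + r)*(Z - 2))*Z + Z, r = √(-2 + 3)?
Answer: -2019/2356 ≈ -0.85696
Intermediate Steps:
r = 1 (r = √1 = 1)
Y(Z) = Z + Z*(1 + Z)*(-2 + Z) (Y(Z) = ((Z + 1)*(Z - 2))*Z + Z = ((1 + Z)*(-2 + Z))*Z + Z = Z*(1 + Z)*(-2 + Z) + Z = Z + Z*(1 + Z)*(-2 + Z))
H(m, N) = 95 (H(m, N) = 5*(-1 + 5² - 1*5) = 5*(-1 + 25 - 5) = 5*19 = 95)
J(H(3, 0), -41)/4663 + 4038/(-4712) = 0/4663 + 4038/(-4712) = 0*(1/4663) + 4038*(-1/4712) = 0 - 2019/2356 = -2019/2356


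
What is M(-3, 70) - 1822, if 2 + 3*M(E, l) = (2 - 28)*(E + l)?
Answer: -7210/3 ≈ -2403.3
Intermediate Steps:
M(E, l) = -2/3 - 26*E/3 - 26*l/3 (M(E, l) = -2/3 + ((2 - 28)*(E + l))/3 = -2/3 + (-26*(E + l))/3 = -2/3 + (-26*E - 26*l)/3 = -2/3 + (-26*E/3 - 26*l/3) = -2/3 - 26*E/3 - 26*l/3)
M(-3, 70) - 1822 = (-2/3 - 26/3*(-3) - 26/3*70) - 1822 = (-2/3 + 26 - 1820/3) - 1822 = -1744/3 - 1822 = -7210/3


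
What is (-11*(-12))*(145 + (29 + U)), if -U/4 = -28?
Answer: 37752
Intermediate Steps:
U = 112 (U = -4*(-28) = 112)
(-11*(-12))*(145 + (29 + U)) = (-11*(-12))*(145 + (29 + 112)) = 132*(145 + 141) = 132*286 = 37752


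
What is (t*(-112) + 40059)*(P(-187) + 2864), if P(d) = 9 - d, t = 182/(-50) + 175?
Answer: 319260204/5 ≈ 6.3852e+7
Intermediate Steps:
t = 4284/25 (t = 182*(-1/50) + 175 = -91/25 + 175 = 4284/25 ≈ 171.36)
(t*(-112) + 40059)*(P(-187) + 2864) = ((4284/25)*(-112) + 40059)*((9 - 1*(-187)) + 2864) = (-479808/25 + 40059)*((9 + 187) + 2864) = 521667*(196 + 2864)/25 = (521667/25)*3060 = 319260204/5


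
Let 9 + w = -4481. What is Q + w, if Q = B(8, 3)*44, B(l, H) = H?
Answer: -4358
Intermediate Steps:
w = -4490 (w = -9 - 4481 = -4490)
Q = 132 (Q = 3*44 = 132)
Q + w = 132 - 4490 = -4358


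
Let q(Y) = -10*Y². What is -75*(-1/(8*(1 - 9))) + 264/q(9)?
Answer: -12941/8640 ≈ -1.4978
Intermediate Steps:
-75*(-1/(8*(1 - 9))) + 264/q(9) = -75*(-1/(8*(1 - 9))) + 264/((-10*9²)) = -75/((-8*(-8))) + 264/((-10*81)) = -75/64 + 264/(-810) = -75*1/64 + 264*(-1/810) = -75/64 - 44/135 = -12941/8640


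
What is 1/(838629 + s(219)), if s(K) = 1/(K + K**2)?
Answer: 48180/40405145221 ≈ 1.1924e-6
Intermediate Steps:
1/(838629 + s(219)) = 1/(838629 + 1/(219*(1 + 219))) = 1/(838629 + (1/219)/220) = 1/(838629 + (1/219)*(1/220)) = 1/(838629 + 1/48180) = 1/(40405145221/48180) = 48180/40405145221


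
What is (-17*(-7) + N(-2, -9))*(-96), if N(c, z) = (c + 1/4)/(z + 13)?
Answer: -11382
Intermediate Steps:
N(c, z) = (¼ + c)/(13 + z) (N(c, z) = (c + 1*(¼))/(13 + z) = (c + ¼)/(13 + z) = (¼ + c)/(13 + z))
(-17*(-7) + N(-2, -9))*(-96) = (-17*(-7) + (¼ - 2)/(13 - 9))*(-96) = (119 - 7/4/4)*(-96) = (119 + (¼)*(-7/4))*(-96) = (119 - 7/16)*(-96) = (1897/16)*(-96) = -11382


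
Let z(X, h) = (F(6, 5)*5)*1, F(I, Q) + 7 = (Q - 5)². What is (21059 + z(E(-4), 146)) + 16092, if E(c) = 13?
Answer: 37116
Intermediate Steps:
F(I, Q) = -7 + (-5 + Q)² (F(I, Q) = -7 + (Q - 5)² = -7 + (-5 + Q)²)
z(X, h) = -35 (z(X, h) = ((-7 + (-5 + 5)²)*5)*1 = ((-7 + 0²)*5)*1 = ((-7 + 0)*5)*1 = -7*5*1 = -35*1 = -35)
(21059 + z(E(-4), 146)) + 16092 = (21059 - 35) + 16092 = 21024 + 16092 = 37116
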